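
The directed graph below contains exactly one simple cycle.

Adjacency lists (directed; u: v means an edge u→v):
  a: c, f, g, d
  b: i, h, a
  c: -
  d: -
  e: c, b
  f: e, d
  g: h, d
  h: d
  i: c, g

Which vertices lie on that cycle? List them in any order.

DFS with gray/black marking from e:
e gray
  c gray
  c black
  b gray
    i gray
      i→c: c black — skip
      g gray
        h gray
          d gray
          d black
        h black
        g→d: d black — skip
      g black
    i black
    b→h: h black — skip
    a gray
      a→c: c black — skip
      f gray
        f→e: e is gray → back edge
Back edge closes the cycle e → b → a → f → e; its vertices are {a, b, e, f}.

a, b, e, f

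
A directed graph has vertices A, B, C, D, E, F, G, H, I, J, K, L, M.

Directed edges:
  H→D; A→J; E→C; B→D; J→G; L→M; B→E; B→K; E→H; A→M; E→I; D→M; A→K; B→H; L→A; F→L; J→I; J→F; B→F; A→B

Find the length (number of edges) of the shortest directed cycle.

4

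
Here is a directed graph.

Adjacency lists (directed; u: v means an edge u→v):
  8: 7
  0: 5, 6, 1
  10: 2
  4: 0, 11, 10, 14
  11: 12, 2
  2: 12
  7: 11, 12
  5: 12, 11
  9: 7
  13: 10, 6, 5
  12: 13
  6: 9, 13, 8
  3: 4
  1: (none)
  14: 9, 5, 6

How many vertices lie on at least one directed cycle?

A vertex is on a directed cycle iff it belongs to a strongly connected component of size ≥ 2 (or has a self-loop).
The vertices on cycles are {2, 5, 6, 7, 8, 9, 10, 11, 12, 13} — 10 in total.

10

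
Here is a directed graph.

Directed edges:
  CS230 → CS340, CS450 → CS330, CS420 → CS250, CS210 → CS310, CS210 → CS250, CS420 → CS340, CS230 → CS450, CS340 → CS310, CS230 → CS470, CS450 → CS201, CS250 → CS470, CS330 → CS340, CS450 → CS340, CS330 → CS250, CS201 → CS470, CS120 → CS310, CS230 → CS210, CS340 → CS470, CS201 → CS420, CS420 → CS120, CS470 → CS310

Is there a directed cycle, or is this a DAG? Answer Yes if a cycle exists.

No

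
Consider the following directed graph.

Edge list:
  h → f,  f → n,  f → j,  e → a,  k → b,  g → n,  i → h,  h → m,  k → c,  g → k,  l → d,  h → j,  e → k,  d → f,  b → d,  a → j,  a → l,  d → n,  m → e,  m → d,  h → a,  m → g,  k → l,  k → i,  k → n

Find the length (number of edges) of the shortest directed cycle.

5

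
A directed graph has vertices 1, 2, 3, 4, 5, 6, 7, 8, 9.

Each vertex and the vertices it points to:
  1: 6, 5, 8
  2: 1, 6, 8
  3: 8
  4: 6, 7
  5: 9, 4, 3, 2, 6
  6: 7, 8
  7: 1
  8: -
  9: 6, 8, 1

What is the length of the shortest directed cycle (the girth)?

3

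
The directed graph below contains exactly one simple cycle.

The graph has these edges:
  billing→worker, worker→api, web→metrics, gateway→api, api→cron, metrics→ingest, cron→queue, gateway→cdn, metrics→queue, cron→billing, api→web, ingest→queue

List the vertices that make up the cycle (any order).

DFS with gray/black marking from api:
api gray
  web gray
    metrics gray
      ingest gray
        queue gray
        queue black
      ingest black
      metrics→queue: queue black — skip
    metrics black
  web black
  cron gray
    cron→queue: queue black — skip
    billing gray
      worker gray
        worker→api: api is gray → back edge
Back edge closes the cycle api → cron → billing → worker → api; its vertices are {api, cron, worker, billing}.

api, cron, worker, billing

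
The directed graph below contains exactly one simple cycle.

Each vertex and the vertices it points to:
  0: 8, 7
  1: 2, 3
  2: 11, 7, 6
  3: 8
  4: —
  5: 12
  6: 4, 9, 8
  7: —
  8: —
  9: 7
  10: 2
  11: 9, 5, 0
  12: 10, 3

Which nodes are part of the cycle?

DFS with gray/black marking from 2:
2 gray
  11 gray
    9 gray
      7 gray
      7 black
    9 black
    5 gray
      12 gray
        10 gray
          10→2: 2 is gray → back edge
Back edge closes the cycle 2 → 11 → 5 → 12 → 10 → 2; its vertices are {2, 5, 10, 11, 12}.

2, 5, 10, 11, 12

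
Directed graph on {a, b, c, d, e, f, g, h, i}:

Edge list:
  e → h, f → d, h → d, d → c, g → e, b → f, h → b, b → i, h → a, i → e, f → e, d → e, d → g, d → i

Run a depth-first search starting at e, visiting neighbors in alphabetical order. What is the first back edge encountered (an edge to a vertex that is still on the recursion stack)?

DFS from e (visiting neighbors in alphabetical order); mark gray on enter, black on exit:
e gray
  h gray
    a gray
    a black
    b gray
      f gray
        d gray
          c gray
          c black
          d→e: e is gray → back edge
First back edge: d → e.

d→e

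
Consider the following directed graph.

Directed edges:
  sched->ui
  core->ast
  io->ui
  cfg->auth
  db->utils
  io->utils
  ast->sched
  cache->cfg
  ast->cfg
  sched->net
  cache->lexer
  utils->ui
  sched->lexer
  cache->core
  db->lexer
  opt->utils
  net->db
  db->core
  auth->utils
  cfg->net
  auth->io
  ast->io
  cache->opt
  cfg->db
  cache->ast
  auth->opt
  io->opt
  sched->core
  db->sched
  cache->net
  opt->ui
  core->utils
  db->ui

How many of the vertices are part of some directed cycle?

6

A vertex is on a directed cycle iff it belongs to a strongly connected component of size ≥ 2 (or has a self-loop).
The vertices on cycles are {db, ast, cfg, net, core, sched} — 6 in total.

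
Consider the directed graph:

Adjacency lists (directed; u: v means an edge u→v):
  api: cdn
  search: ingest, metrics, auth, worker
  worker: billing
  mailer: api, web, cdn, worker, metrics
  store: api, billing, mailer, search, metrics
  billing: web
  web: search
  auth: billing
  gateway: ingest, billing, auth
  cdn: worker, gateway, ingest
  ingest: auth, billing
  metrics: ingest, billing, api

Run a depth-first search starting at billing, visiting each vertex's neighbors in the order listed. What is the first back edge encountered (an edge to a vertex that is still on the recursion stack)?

auth->billing

DFS from billing (visiting each vertex's neighbors in the order listed); mark gray on enter, black on exit:
billing gray
  web gray
    search gray
      ingest gray
        auth gray
          auth→billing: billing is gray → back edge
First back edge: auth → billing.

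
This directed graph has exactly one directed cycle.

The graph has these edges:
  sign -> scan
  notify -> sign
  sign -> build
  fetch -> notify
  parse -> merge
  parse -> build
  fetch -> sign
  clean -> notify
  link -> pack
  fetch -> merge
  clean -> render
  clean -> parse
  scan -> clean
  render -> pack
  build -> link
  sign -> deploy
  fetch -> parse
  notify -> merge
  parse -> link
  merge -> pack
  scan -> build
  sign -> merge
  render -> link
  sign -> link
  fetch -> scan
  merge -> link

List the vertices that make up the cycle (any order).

scan, sign, clean, notify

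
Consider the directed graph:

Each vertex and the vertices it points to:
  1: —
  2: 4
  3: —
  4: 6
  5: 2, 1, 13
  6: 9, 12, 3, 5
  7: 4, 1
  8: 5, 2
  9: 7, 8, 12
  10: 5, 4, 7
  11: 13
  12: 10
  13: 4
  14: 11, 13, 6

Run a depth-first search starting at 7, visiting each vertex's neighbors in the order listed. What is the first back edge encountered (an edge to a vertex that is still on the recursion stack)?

9->7

DFS from 7 (visiting each vertex's neighbors in the order listed); mark gray on enter, black on exit:
7 gray
  4 gray
    6 gray
      9 gray
        9→7: 7 is gray → back edge
First back edge: 9 → 7.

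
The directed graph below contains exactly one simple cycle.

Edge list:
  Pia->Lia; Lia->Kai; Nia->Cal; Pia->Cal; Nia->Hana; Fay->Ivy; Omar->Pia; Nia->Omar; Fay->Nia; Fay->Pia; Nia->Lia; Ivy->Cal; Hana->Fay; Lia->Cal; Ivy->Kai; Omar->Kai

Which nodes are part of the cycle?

Fay, Nia, Hana

DFS with gray/black marking from Fay:
Fay gray
  Pia gray
    Lia gray
      Kai gray
      Kai black
      Cal gray
      Cal black
    Lia black
    Pia→Cal: Cal black — skip
  Pia black
  Ivy gray
    Ivy→Kai: Kai black — skip
    Ivy→Cal: Cal black — skip
  Ivy black
  Nia gray
    Hana gray
      Hana→Fay: Fay is gray → back edge
Back edge closes the cycle Fay → Nia → Hana → Fay; its vertices are {Fay, Nia, Hana}.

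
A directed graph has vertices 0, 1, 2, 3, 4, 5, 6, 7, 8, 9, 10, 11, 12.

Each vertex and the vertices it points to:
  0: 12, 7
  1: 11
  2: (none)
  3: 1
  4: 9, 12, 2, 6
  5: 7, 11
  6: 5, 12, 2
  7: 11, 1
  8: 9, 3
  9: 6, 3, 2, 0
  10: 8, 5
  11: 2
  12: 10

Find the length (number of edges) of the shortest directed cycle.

For each vertex v, BFS finds the shortest path from v back to v.
The shortest such closed walk is 12 → 10 → 8 → 9 → 0 → 12, length 5.

5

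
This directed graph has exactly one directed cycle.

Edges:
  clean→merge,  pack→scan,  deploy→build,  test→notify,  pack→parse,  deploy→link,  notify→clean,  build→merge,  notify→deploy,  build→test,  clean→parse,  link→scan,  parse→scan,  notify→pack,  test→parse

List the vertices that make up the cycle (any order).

DFS with gray/black marking from notify:
notify gray
  clean gray
    parse gray
      scan gray
      scan black
    parse black
    merge gray
    merge black
  clean black
  pack gray
    pack→scan: scan black — skip
    pack→parse: parse black — skip
  pack black
  deploy gray
    link gray
      link→scan: scan black — skip
    link black
    build gray
      build→merge: merge black — skip
      test gray
        test→notify: notify is gray → back edge
Back edge closes the cycle notify → deploy → build → test → notify; its vertices are {test, build, deploy, notify}.

test, build, deploy, notify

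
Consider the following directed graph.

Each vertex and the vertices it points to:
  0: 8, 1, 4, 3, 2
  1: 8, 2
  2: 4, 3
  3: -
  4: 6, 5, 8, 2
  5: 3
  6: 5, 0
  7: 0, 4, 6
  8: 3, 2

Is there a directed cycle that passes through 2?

2 is on a cycle iff 2 can reach itself via ≥1 edge.
2 → 4 → 2 — yes.

Yes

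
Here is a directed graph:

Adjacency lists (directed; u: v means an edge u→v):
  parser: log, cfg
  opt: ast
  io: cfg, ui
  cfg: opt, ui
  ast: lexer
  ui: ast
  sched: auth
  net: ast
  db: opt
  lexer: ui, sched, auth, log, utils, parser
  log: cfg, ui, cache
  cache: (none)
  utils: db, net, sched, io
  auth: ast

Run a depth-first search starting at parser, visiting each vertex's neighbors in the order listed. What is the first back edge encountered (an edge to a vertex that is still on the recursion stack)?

DFS from parser (visiting each vertex's neighbors in the order listed); mark gray on enter, black on exit:
parser gray
  log gray
    cfg gray
      opt gray
        ast gray
          lexer gray
            ui gray
              ui→ast: ast is gray → back edge
First back edge: ui → ast.

ui→ast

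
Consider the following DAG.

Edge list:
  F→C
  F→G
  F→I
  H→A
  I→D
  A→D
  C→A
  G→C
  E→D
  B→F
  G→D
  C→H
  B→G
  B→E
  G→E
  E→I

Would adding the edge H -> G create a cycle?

Adding H→G creates a cycle iff G can already reach H.
Path from G: G → C → H.
So G → … → H → G is a cycle.

Yes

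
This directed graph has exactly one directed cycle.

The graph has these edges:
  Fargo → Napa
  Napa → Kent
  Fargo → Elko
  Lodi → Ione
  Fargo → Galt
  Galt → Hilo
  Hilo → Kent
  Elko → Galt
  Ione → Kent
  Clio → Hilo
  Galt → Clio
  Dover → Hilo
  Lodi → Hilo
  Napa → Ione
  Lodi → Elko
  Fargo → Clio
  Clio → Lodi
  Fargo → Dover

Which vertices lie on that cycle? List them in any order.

DFS with gray/black marking from Clio:
Clio gray
  Hilo gray
    Kent gray
    Kent black
  Hilo black
  Lodi gray
    Ione gray
      Ione→Kent: Kent black — skip
    Ione black
    Lodi→Hilo: Hilo black — skip
    Elko gray
      Galt gray
        Galt→Hilo: Hilo black — skip
        Galt→Clio: Clio is gray → back edge
Back edge closes the cycle Clio → Lodi → Elko → Galt → Clio; its vertices are {Clio, Elko, Galt, Lodi}.

Clio, Elko, Galt, Lodi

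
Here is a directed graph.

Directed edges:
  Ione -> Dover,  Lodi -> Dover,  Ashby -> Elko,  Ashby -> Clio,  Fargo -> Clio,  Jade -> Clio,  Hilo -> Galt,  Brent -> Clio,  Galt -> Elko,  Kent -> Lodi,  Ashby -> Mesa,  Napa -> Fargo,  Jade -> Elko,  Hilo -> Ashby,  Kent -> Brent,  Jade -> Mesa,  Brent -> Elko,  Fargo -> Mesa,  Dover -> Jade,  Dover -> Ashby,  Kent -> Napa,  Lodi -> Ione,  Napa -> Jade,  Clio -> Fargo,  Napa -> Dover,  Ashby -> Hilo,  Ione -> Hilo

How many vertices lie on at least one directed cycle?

A vertex is on a directed cycle iff it belongs to a strongly connected component of size ≥ 2 (or has a self-loop).
The vertices on cycles are {Clio, Hilo, Ashby, Fargo} — 4 in total.

4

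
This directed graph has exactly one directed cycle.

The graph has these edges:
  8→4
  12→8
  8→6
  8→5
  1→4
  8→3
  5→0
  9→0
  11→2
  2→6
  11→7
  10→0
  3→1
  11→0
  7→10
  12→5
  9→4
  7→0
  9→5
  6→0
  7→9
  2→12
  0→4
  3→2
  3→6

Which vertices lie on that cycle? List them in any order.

2, 3, 8, 12

DFS with gray/black marking from 2:
2 gray
  12 gray
    5 gray
      0 gray
        4 gray
        4 black
      0 black
    5 black
    8 gray
      8→5: 5 black — skip
      6 gray
        6→0: 0 black — skip
      6 black
      3 gray
        1 gray
          1→4: 4 black — skip
        1 black
        3→2: 2 is gray → back edge
Back edge closes the cycle 2 → 12 → 8 → 3 → 2; its vertices are {2, 3, 8, 12}.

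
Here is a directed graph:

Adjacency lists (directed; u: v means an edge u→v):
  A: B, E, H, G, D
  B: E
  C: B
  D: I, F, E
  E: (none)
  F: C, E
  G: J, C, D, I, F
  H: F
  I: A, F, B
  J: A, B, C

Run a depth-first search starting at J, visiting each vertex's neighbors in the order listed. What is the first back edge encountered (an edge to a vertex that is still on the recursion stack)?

G→J

DFS from J (visiting each vertex's neighbors in the order listed); mark gray on enter, black on exit:
J gray
  A gray
    B gray
      E gray
      E black
    B black
    A→E: E black — skip
    H gray
      F gray
        C gray
          C→B: B black — skip
        C black
        F→E: E black — skip
      F black
    H black
    G gray
      G→J: J is gray → back edge
First back edge: G → J.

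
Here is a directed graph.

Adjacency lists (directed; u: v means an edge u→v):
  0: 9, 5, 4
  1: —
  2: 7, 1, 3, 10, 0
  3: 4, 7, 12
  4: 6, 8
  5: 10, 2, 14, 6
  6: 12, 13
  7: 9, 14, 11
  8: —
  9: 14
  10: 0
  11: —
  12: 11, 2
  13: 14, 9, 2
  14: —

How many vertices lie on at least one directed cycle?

9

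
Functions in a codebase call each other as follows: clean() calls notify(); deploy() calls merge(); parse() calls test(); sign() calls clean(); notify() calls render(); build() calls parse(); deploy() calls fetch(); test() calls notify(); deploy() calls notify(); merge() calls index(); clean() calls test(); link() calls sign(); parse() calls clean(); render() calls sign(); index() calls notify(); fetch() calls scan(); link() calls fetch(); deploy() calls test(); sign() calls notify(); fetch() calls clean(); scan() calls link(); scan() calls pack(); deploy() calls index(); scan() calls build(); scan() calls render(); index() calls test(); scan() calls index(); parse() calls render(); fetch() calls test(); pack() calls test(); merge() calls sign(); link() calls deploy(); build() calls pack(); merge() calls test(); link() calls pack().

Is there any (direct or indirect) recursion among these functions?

DFS with white/gray/black marking, starting from scan:
scan gray
  index gray
    test gray
      notify gray
        render gray
          sign gray
            sign→notify: notify is gray → back edge
Back edge found, so a cycle exists: notify → render → sign → notify.

Yes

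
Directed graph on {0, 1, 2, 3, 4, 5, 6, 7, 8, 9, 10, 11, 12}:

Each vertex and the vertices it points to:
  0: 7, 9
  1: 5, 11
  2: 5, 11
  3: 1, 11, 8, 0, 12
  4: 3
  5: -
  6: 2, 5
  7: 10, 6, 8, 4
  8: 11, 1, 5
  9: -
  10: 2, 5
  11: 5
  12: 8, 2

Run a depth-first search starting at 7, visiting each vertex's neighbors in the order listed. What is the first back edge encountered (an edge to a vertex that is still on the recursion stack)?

DFS from 7 (visiting each vertex's neighbors in the order listed); mark gray on enter, black on exit:
7 gray
  10 gray
    2 gray
      5 gray
      5 black
      11 gray
        11→5: 5 black — skip
      11 black
    2 black
    10→5: 5 black — skip
  10 black
  6 gray
    6→2: 2 black — skip
    6→5: 5 black — skip
  6 black
  8 gray
    8→11: 11 black — skip
    1 gray
      1→5: 5 black — skip
      1→11: 11 black — skip
    1 black
    8→5: 5 black — skip
  8 black
  4 gray
    3 gray
      3→1: 1 black — skip
      3→11: 11 black — skip
      3→8: 8 black — skip
      0 gray
        0→7: 7 is gray → back edge
First back edge: 0 → 7.

0->7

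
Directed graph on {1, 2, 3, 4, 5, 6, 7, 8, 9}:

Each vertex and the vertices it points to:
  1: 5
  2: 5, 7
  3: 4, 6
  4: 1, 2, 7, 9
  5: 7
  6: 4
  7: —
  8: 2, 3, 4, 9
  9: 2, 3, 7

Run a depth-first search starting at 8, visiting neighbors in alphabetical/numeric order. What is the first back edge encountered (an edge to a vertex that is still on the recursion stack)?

9->3

DFS from 8 (visiting neighbors in alphabetical/numeric order); mark gray on enter, black on exit:
8 gray
  2 gray
    5 gray
      7 gray
      7 black
    5 black
    2→7: 7 black — skip
  2 black
  3 gray
    4 gray
      1 gray
        1→5: 5 black — skip
      1 black
      4→2: 2 black — skip
      4→7: 7 black — skip
      9 gray
        9→2: 2 black — skip
        9→3: 3 is gray → back edge
First back edge: 9 → 3.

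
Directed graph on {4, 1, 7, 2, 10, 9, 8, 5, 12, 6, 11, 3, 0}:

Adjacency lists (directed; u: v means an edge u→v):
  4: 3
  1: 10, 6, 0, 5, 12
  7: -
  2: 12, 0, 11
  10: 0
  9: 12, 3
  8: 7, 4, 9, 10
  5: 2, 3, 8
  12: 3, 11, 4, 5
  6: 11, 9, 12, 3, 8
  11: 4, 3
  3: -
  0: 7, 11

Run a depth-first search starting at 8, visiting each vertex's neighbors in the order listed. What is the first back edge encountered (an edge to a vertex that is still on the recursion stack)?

2→12

DFS from 8 (visiting each vertex's neighbors in the order listed); mark gray on enter, black on exit:
8 gray
  7 gray
  7 black
  4 gray
    3 gray
    3 black
  4 black
  9 gray
    12 gray
      12→3: 3 black — skip
      11 gray
        11→4: 4 black — skip
        11→3: 3 black — skip
      11 black
      12→4: 4 black — skip
      5 gray
        2 gray
          2→12: 12 is gray → back edge
First back edge: 2 → 12.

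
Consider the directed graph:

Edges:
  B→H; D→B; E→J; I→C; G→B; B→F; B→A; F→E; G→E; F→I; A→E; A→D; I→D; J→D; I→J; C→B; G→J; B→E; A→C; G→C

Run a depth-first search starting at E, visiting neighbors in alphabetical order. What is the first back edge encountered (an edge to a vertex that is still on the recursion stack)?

C→B

DFS from E (visiting neighbors in alphabetical order); mark gray on enter, black on exit:
E gray
  J gray
    D gray
      B gray
        A gray
          C gray
            C→B: B is gray → back edge
First back edge: C → B.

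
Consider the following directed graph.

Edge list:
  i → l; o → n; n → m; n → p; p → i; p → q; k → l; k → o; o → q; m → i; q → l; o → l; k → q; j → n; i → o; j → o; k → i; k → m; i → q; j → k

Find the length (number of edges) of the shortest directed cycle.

4

For each vertex v, BFS finds the shortest path from v back to v.
The shortest such closed walk is n → m → i → o → n, length 4.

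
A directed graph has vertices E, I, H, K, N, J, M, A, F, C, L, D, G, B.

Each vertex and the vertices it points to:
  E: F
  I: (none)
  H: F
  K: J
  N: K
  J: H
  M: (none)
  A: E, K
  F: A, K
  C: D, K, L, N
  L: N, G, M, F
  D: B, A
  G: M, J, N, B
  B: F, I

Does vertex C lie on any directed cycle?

C lies on a cycle iff there is a path from C back to itself.
Exploring from C, it never reaches itself; equivalently, its strongly connected component is a singleton.

No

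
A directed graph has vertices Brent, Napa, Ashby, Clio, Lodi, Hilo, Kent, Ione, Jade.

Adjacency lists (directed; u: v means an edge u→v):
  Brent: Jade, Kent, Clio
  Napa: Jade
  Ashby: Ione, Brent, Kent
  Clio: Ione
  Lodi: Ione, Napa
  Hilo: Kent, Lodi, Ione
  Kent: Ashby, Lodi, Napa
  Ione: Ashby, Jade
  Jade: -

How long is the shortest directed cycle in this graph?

For each vertex v, BFS finds the shortest path from v back to v.
The shortest such closed walk is Kent → Ashby → Kent, length 2.

2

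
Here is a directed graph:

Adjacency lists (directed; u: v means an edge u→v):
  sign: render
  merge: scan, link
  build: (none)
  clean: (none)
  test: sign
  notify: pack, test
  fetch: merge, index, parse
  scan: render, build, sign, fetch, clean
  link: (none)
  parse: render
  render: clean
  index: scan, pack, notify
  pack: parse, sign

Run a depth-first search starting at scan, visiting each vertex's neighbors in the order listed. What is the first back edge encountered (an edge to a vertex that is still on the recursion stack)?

DFS from scan (visiting each vertex's neighbors in the order listed); mark gray on enter, black on exit:
scan gray
  render gray
    clean gray
    clean black
  render black
  build gray
  build black
  sign gray
    sign→render: render black — skip
  sign black
  fetch gray
    merge gray
      merge→scan: scan is gray → back edge
First back edge: merge → scan.

merge->scan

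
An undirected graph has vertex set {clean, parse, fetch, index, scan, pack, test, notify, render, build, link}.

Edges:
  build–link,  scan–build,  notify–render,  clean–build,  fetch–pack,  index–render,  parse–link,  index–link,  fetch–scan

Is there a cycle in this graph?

No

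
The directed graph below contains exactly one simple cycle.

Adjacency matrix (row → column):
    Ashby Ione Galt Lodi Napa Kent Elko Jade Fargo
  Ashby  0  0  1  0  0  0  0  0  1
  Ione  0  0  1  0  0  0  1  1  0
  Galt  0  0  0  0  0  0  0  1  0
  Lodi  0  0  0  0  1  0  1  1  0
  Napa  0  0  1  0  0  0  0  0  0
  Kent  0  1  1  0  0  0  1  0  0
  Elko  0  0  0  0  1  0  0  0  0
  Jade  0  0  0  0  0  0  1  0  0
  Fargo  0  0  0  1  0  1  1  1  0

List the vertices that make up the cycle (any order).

Elko, Galt, Jade, Napa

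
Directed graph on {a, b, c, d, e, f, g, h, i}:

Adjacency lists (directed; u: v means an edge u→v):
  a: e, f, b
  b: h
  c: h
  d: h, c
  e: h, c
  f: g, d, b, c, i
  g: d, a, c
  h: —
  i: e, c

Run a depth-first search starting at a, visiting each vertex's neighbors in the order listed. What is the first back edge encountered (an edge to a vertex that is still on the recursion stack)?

g→a

DFS from a (visiting each vertex's neighbors in the order listed); mark gray on enter, black on exit:
a gray
  e gray
    h gray
    h black
    c gray
      c→h: h black — skip
    c black
  e black
  f gray
    g gray
      d gray
        d→h: h black — skip
        d→c: c black — skip
      d black
      g→a: a is gray → back edge
First back edge: g → a.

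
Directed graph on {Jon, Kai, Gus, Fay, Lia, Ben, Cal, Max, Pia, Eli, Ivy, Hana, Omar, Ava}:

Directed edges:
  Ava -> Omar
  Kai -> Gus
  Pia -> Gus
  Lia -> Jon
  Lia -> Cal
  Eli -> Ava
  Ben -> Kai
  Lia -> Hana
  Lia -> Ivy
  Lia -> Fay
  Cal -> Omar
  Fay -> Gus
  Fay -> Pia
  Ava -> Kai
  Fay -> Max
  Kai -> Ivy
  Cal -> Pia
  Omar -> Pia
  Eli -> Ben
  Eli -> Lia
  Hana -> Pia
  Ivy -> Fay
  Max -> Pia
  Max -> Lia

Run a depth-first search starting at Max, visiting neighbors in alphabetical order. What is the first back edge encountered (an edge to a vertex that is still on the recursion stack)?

Fay→Max

DFS from Max (visiting neighbors in alphabetical order); mark gray on enter, black on exit:
Max gray
  Lia gray
    Cal gray
      Omar gray
        Pia gray
          Gus gray
          Gus black
        Pia black
      Omar black
      Cal→Pia: Pia black — skip
    Cal black
    Fay gray
      Fay→Gus: Gus black — skip
      Fay→Max: Max is gray → back edge
First back edge: Fay → Max.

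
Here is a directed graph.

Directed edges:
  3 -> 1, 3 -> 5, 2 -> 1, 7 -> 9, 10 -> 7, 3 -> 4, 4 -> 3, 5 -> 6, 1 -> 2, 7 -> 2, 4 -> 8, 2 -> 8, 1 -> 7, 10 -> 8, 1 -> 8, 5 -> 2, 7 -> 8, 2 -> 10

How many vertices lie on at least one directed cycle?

6

A vertex is on a directed cycle iff it belongs to a strongly connected component of size ≥ 2 (or has a self-loop).
The vertices on cycles are {1, 2, 3, 4, 7, 10} — 6 in total.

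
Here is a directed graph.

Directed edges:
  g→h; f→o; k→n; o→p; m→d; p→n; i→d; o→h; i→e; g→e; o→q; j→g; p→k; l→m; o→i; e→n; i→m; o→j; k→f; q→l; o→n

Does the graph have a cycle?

DFS with white/gray/black marking, starting from l:
l gray
  m gray
    d gray
    d black
  m black
l black
e gray
  n gray
  n black
e black
f gray
  o gray
    o→n: n black — skip
    p gray
      p→n: n black — skip
      k gray
        k→n: n black — skip
        k→f: f is gray → back edge
Back edge found, so a cycle exists: f → o → p → k → f.

Yes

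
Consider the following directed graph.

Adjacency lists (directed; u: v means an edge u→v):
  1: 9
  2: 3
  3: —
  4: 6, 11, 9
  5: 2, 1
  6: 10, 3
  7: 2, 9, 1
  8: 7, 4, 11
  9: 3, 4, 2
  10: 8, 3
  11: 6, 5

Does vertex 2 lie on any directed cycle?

No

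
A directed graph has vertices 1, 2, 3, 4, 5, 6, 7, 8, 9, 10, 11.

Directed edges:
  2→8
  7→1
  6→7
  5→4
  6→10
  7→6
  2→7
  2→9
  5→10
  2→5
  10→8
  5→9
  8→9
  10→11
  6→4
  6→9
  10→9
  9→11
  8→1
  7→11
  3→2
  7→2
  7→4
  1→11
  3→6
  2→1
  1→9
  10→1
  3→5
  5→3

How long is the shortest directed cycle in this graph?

For each vertex v, BFS finds the shortest path from v back to v.
The shortest such closed walk is 3 → 5 → 3, length 2.

2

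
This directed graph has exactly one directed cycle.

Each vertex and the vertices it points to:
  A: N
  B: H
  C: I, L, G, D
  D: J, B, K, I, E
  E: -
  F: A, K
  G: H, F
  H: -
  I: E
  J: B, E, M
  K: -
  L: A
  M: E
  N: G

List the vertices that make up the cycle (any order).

A, F, G, N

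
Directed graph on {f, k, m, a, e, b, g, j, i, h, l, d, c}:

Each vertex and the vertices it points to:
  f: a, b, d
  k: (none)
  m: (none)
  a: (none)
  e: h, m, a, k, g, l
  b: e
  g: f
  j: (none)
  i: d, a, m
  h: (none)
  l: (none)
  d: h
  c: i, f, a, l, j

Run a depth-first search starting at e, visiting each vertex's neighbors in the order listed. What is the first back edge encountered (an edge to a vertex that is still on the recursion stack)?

b→e

DFS from e (visiting each vertex's neighbors in the order listed); mark gray on enter, black on exit:
e gray
  h gray
  h black
  m gray
  m black
  a gray
  a black
  k gray
  k black
  g gray
    f gray
      f→a: a black — skip
      b gray
        b→e: e is gray → back edge
First back edge: b → e.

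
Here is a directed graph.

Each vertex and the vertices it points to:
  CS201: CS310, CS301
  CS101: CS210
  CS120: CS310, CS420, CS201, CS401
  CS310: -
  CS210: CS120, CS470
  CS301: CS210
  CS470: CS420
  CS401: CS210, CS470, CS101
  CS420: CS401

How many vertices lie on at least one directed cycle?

8

A vertex is on a directed cycle iff it belongs to a strongly connected component of size ≥ 2 (or has a self-loop).
The vertices on cycles are {CS101, CS120, CS201, CS210, CS301, CS401, CS420, CS470} — 8 in total.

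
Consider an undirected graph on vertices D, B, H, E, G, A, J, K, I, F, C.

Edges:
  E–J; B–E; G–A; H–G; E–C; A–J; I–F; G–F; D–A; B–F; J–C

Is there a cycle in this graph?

DFS, tracking each vertex's parent; an edge to a visited non-parent vertex closes a cycle.
Start from H:
visit H (parent –)
  visit G (parent H)
    visit F (parent G)
      F–G: parent, skip
      visit B (parent F)
        visit E (parent B)
          E–B: parent, skip
          visit C (parent E)
            visit J (parent C)
              visit A (parent J)
                visit D (parent A)
                  D–A: parent, skip
                A–G: G visited and ≠ parent → cycle
Cycle: G – F – B – E – C – J – A – G.

Yes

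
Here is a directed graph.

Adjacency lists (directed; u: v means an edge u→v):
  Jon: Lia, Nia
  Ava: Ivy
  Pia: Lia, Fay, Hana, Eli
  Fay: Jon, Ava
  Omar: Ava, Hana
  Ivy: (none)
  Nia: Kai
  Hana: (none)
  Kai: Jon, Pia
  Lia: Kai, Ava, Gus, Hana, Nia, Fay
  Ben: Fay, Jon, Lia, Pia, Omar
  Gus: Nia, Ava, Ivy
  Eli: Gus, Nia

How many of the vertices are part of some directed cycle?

A vertex is on a directed cycle iff it belongs to a strongly connected component of size ≥ 2 (or has a self-loop).
The vertices on cycles are {Eli, Fay, Gus, Jon, Kai, Lia, Nia, Pia} — 8 in total.

8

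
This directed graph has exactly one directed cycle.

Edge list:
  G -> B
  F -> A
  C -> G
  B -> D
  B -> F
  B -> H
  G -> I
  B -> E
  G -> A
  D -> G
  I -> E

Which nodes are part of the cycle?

B, D, G

DFS with gray/black marking from G:
G gray
  A gray
  A black
  B gray
    H gray
    H black
    E gray
    E black
    F gray
      F→A: A black — skip
    F black
    D gray
      D→G: G is gray → back edge
Back edge closes the cycle G → B → D → G; its vertices are {B, D, G}.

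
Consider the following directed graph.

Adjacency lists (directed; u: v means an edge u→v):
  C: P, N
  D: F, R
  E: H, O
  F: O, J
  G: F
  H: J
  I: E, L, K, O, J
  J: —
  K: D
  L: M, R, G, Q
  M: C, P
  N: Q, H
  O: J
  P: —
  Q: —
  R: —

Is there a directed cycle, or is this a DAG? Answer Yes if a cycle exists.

No

DFS with white/gray/black marking, starting from L:
L gray
  M gray
    C gray
      P gray
      P black
      N gray
        Q gray
        Q black
        H gray
          J gray
          J black
        H black
      N black
    C black
    M→P: P black — skip
  M black
  R gray
  R black
  G gray
    F gray
      O gray
        O→J: J black — skip
      O black
      F→J: J black — skip
    F black
  G black
  L→Q: Q black — skip
L black
D gray
  D→F: F black — skip
  D→R: R black — skip
D black
E gray
  E→H: H black — skip
  E→O: O black — skip
E black
I gray
  I→E: E black — skip
  I→L: L black — skip
  K gray
    K→D: D black — skip
  K black
  I→O: O black — skip
  I→J: J black — skip
I black
Every edge goes to a white or black vertex — no back edge, so the graph is acyclic.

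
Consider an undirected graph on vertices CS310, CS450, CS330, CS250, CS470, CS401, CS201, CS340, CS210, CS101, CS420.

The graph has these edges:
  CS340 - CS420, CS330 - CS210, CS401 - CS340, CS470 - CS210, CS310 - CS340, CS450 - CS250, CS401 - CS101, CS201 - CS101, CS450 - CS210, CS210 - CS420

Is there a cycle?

DFS, tracking each vertex's parent; an edge to a visited non-parent vertex closes a cycle.
Start from CS401:
visit CS401 (parent –)
  visit CS340 (parent CS401)
    CS340–CS401: parent, skip
    visit CS310 (parent CS340)
      CS310–CS340: parent, skip
    visit CS420 (parent CS340)
      CS420–CS340: parent, skip
      visit CS210 (parent CS420)
        CS210–CS420: parent, skip
        visit CS330 (parent CS210)
          CS330–CS210: parent, skip
        visit CS450 (parent CS210)
          visit CS250 (parent CS450)
            CS250–CS450: parent, skip
          CS450–CS210: parent, skip
        visit CS470 (parent CS210)
          CS470–CS210: parent, skip
  visit CS101 (parent CS401)
    CS101–CS401: parent, skip
    visit CS201 (parent CS101)
      CS201–CS101: parent, skip
No non-parent visited neighbor found — the graph is a forest.

No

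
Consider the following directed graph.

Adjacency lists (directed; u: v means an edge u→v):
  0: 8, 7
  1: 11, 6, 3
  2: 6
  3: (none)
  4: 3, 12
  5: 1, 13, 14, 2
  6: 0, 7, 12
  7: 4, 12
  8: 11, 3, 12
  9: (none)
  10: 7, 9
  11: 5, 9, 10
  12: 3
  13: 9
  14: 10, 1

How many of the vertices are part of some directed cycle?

A vertex is on a directed cycle iff it belongs to a strongly connected component of size ≥ 2 (or has a self-loop).
The vertices on cycles are {0, 1, 2, 5, 6, 8, 11, 14} — 8 in total.

8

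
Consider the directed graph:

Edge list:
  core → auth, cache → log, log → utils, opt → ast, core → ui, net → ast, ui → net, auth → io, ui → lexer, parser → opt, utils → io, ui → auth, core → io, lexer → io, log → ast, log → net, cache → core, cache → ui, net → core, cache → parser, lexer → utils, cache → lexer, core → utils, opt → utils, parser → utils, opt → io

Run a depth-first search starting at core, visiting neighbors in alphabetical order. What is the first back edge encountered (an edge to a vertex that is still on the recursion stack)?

net→core

DFS from core (visiting neighbors in alphabetical order); mark gray on enter, black on exit:
core gray
  auth gray
    io gray
    io black
  auth black
  core→io: io black — skip
  ui gray
    ui→auth: auth black — skip
    lexer gray
      lexer→io: io black — skip
      utils gray
        utils→io: io black — skip
      utils black
    lexer black
    net gray
      ast gray
      ast black
      net→core: core is gray → back edge
First back edge: net → core.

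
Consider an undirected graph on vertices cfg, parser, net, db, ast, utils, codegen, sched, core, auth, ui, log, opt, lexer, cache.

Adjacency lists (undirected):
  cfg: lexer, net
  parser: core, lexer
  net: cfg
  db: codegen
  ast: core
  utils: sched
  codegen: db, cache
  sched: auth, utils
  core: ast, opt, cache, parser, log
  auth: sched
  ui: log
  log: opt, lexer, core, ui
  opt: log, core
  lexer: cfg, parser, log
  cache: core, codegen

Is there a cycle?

Yes

DFS, tracking each vertex's parent; an edge to a visited non-parent vertex closes a cycle.
Start from utils:
visit utils (parent –)
  visit sched (parent utils)
    visit auth (parent sched)
      auth–sched: parent, skip
    sched–utils: parent, skip
visit cfg (parent –)
  visit lexer (parent cfg)
    lexer–cfg: parent, skip
    visit parser (parent lexer)
      visit core (parent parser)
        visit ast (parent core)
          ast–core: parent, skip
        visit opt (parent core)
          visit log (parent opt)
            log–opt: parent, skip
            log–lexer: lexer visited and ≠ parent → cycle
Cycle: lexer – parser – core – opt – log – lexer.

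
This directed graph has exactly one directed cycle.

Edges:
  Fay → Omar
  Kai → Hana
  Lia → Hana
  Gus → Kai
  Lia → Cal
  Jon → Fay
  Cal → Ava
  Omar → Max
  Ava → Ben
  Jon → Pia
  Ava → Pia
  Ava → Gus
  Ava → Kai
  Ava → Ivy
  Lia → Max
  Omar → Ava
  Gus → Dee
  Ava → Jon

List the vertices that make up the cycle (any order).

DFS with gray/black marking from Ava:
Ava gray
  Ivy gray
  Ivy black
  Gus gray
    Kai gray
      Hana gray
      Hana black
    Kai black
    Dee gray
    Dee black
  Gus black
  Jon gray
    Pia gray
    Pia black
    Fay gray
      Omar gray
        Max gray
        Max black
        Omar→Ava: Ava is gray → back edge
Back edge closes the cycle Ava → Jon → Fay → Omar → Ava; its vertices are {Ava, Fay, Jon, Omar}.

Ava, Fay, Jon, Omar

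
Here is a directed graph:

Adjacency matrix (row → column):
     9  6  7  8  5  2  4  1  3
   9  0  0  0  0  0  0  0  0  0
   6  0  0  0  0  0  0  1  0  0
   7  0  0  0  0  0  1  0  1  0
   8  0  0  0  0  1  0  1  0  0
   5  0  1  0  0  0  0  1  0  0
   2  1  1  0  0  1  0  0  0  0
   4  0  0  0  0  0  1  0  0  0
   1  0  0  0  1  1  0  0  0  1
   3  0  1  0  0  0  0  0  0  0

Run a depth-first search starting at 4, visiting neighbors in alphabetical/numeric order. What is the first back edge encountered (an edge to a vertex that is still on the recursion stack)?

DFS from 4 (visiting neighbors in alphabetical/numeric order); mark gray on enter, black on exit:
4 gray
  2 gray
    5 gray
      5→4: 4 is gray → back edge
First back edge: 5 → 4.

5->4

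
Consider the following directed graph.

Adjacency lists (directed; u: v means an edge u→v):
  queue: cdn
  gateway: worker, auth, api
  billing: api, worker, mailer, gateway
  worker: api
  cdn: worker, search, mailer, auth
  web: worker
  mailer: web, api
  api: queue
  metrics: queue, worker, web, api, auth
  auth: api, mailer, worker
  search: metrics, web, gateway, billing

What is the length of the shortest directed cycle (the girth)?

For each vertex v, BFS finds the shortest path from v back to v.
The shortest such closed walk is search → metrics → queue → cdn → search, length 4.

4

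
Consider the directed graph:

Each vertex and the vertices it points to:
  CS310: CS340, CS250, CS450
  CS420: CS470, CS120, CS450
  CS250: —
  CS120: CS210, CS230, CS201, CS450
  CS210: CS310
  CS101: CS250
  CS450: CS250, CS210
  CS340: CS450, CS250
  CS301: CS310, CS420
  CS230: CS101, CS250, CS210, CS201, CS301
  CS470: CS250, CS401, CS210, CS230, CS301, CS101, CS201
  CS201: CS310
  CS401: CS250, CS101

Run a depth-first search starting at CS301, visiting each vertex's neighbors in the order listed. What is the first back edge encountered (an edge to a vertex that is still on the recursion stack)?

DFS from CS301 (visiting each vertex's neighbors in the order listed); mark gray on enter, black on exit:
CS301 gray
  CS310 gray
    CS340 gray
      CS450 gray
        CS250 gray
        CS250 black
        CS210 gray
          CS210→CS310: CS310 is gray → back edge
First back edge: CS210 → CS310.

CS210→CS310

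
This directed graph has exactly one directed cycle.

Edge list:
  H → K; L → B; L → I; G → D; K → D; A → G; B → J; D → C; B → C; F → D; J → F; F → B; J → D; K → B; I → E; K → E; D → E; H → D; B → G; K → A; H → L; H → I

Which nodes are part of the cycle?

B, F, J

DFS with gray/black marking from B:
B gray
  G gray
    D gray
      C gray
      C black
      E gray
      E black
    D black
  G black
  B→C: C black — skip
  J gray
    J→D: D black — skip
    F gray
      F→B: B is gray → back edge
Back edge closes the cycle B → J → F → B; its vertices are {B, F, J}.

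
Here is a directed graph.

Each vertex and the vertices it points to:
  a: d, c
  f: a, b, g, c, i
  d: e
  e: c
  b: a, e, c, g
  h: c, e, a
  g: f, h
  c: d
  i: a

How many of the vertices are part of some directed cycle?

6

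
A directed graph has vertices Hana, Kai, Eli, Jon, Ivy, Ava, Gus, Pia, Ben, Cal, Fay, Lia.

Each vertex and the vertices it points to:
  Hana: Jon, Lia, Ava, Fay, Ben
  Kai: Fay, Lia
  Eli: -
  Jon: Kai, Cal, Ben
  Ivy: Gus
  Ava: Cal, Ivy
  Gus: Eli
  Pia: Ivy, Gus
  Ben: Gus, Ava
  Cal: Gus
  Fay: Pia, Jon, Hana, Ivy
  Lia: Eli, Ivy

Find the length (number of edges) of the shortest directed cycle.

For each vertex v, BFS finds the shortest path from v back to v.
The shortest such closed walk is Fay → Hana → Fay, length 2.

2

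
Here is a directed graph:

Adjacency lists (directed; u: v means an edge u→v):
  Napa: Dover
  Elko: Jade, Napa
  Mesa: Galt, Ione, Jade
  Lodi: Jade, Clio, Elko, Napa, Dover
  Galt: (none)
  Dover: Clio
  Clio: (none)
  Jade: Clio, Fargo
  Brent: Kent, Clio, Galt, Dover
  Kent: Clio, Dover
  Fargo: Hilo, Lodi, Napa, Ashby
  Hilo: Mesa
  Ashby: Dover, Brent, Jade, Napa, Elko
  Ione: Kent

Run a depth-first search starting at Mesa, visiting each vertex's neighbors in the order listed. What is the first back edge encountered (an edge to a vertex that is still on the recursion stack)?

Hilo→Mesa

DFS from Mesa (visiting each vertex's neighbors in the order listed); mark gray on enter, black on exit:
Mesa gray
  Galt gray
  Galt black
  Ione gray
    Kent gray
      Clio gray
      Clio black
      Dover gray
        Dover→Clio: Clio black — skip
      Dover black
    Kent black
  Ione black
  Jade gray
    Jade→Clio: Clio black — skip
    Fargo gray
      Hilo gray
        Hilo→Mesa: Mesa is gray → back edge
First back edge: Hilo → Mesa.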